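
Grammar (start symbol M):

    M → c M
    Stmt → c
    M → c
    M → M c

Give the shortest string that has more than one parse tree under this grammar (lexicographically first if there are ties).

c c

length 1: no string has ≥2 trees
length 2: c c has 2 parse trees

Two derivations of c c:
  M ⇒ c M ⇒ c c
  M ⇒ M c ⇒ c c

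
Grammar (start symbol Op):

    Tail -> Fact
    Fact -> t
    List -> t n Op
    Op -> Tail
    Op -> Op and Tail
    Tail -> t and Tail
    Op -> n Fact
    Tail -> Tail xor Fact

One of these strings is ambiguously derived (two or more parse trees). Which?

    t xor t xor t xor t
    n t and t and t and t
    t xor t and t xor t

n t and t and t and t

t xor t xor t xor t: 1 tree
n t and t and t and t: 4 trees
t xor t and t xor t: 1 tree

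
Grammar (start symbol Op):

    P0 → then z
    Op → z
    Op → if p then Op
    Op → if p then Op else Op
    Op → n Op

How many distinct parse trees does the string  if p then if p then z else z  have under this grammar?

2

Parse trees for if p then if p then z else z:
  [Op if p then [Op if p then [Op z] else [Op z]]]
  [Op if p then [Op if p then [Op z]] else [Op z]]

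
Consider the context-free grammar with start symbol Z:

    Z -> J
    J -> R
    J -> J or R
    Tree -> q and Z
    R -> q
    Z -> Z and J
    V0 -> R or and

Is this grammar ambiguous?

Unambiguous

(Tree, V0 are unreachable from Z, so their rules don't affect L(Z).) The grammar is stratified — Z handles 'and' (left-recursive), J handles 'or', R atoms. Each operator has a fixed associativity and precedence level, so every string has one parse.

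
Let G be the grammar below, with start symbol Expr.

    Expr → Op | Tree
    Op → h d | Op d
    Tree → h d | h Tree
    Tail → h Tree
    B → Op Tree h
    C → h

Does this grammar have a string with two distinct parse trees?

Witness: h d

Derivation 1: Expr ⇒ Op ⇒ h d
Derivation 2: Expr ⇒ Tree ⇒ h d

Two distinct leftmost derivations for the same string.

Ambiguous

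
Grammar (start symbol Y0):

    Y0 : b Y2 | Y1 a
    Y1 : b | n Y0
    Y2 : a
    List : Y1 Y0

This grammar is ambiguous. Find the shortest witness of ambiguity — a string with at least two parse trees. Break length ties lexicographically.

b a

length 2: b a has 2 parse trees

Two derivations of b a:
  Y0 ⇒ b Y2 ⇒ b a
  Y0 ⇒ Y1 a ⇒ b a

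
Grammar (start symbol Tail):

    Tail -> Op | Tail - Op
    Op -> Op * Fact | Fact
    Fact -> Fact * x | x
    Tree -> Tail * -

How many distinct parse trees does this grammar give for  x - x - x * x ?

Parse trees for x - x - x * x:
  [Tail [Tail [Tail [Op [Fact x]]] - [Op [Fact x]]] - [Op [Op [Fact x]] * [Fact x]]]
  [Tail [Tail [Tail [Op [Fact x]]] - [Op [Fact x]]] - [Op [Fact [Fact x] * x]]]

2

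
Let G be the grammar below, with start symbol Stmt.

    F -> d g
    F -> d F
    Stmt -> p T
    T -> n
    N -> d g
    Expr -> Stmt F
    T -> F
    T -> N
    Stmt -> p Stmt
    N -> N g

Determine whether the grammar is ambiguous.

Witness: p d g

Derivation 1: Stmt ⇒ p T ⇒ p F ⇒ p d g
Derivation 2: Stmt ⇒ p T ⇒ p N ⇒ p d g

Two distinct leftmost derivations for the same string.

Ambiguous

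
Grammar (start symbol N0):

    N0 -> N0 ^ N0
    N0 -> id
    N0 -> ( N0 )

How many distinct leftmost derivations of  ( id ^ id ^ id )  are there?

2

Parse trees for ( id ^ id ^ id ):
  [N0 ( [N0 [N0 id] ^ [N0 [N0 id] ^ [N0 id]]] )]
  [N0 ( [N0 [N0 [N0 id] ^ [N0 id]] ^ [N0 id]] )]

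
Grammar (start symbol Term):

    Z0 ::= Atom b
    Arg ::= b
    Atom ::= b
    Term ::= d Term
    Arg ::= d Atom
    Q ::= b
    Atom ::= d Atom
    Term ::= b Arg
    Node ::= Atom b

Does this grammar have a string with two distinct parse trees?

Unambiguous

(Q, Node, Z0 are unreachable from Term, so their rules don't affect L(Term).) Each reachable nonterminal has at most one production per leading terminal, and all productions are right-linear; the derivation is determined token-by-token.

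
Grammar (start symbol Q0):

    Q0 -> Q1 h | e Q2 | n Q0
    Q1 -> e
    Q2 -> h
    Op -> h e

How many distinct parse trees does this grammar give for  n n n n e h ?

Parse trees for n n n n e h:
  [Q0 n [Q0 n [Q0 n [Q0 n [Q0 [Q1 e] h]]]]]
  [Q0 n [Q0 n [Q0 n [Q0 n [Q0 e [Q2 h]]]]]]

2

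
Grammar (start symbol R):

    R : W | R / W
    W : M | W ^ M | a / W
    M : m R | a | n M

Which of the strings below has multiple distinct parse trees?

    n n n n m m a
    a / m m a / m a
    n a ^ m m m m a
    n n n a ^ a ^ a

a / m m a / m a

n n n n m m a: 1 tree
a / m m a / m a: 8 trees
n a ^ m m m m a: 1 tree
n n n a ^ a ^ a: 1 tree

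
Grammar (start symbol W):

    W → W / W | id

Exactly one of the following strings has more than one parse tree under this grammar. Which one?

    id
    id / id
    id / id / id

id: 1 tree
id / id: 1 tree
id / id / id: 2 trees

id / id / id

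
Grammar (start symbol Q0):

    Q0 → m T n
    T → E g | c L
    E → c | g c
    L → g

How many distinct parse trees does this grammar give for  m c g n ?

2

Parse trees for m c g n:
  [Q0 m [T [E c] g] n]
  [Q0 m [T c [L g]] n]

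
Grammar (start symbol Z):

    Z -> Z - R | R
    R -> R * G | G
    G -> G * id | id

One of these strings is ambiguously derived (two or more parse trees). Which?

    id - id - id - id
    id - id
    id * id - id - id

id * id - id - id

id - id - id - id: 1 tree
id - id: 1 tree
id * id - id - id: 2 trees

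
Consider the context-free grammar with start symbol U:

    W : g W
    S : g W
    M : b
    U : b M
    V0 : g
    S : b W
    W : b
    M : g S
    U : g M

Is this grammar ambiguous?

Unambiguous

(V0 is unreachable from U, so its rules don't affect L(U).) Each reachable nonterminal has at most one production per leading terminal, and all productions are right-linear; the derivation is determined token-by-token.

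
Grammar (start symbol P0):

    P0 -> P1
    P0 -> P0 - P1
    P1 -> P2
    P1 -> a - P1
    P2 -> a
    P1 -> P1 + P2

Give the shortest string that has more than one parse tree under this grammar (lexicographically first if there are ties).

a - a

length 1: no string has ≥2 trees
length 3: a - a has 2 parse trees

Two derivations of a - a:
  P0 ⇒ P1 ⇒ a - P1 ⇒ a - P2 ⇒ a - a
  P0 ⇒ P0 - P1 ⇒ P1 - P1 ⇒ P2 - P1 ⇒ a - P1 ⇒ a - P2 ⇒ a - a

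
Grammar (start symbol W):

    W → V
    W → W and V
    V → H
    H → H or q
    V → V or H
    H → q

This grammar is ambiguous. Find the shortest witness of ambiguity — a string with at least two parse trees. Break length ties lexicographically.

length 1: no string has ≥2 trees
length 3: q or q has 2 parse trees

Two derivations of q or q:
  W ⇒ V ⇒ H ⇒ H or q ⇒ q or q
  W ⇒ V ⇒ V or H ⇒ H or H ⇒ q or H ⇒ q or q

q or q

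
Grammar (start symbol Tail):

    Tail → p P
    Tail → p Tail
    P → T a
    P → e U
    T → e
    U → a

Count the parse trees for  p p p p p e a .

Parse trees for p p p p p e a:
  [Tail p [Tail p [Tail p [Tail p [Tail p [P [T e] a]]]]]]
  [Tail p [Tail p [Tail p [Tail p [Tail p [P e [U a]]]]]]]

2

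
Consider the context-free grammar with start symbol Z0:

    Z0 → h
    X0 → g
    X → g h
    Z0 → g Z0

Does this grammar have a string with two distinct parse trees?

(X0, X are unreachable from Z0, so their rules don't affect L(Z0).) The reachable rules are right-linear with at most one rule per (nonterminal, next-terminal) pair. Each input token forces the next rule, so parsing is deterministic.

Unambiguous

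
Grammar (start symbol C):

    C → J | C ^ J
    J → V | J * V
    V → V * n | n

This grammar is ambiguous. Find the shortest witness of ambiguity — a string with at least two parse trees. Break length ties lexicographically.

length 1: no string has ≥2 trees
length 3: n * n has 2 parse trees

Two derivations of n * n:
  C ⇒ J ⇒ V ⇒ V * n ⇒ n * n
  C ⇒ J ⇒ J * V ⇒ V * V ⇒ n * V ⇒ n * n

n * n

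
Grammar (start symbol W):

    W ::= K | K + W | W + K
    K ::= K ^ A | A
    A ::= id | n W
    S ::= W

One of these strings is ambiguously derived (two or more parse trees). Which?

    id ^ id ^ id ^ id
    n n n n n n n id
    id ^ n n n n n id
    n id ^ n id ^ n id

id ^ id ^ id ^ id: 1 tree
n n n n n n n id: 1 tree
id ^ n n n n n id: 1 tree
n id ^ n id ^ n id: 5 trees

n id ^ n id ^ n id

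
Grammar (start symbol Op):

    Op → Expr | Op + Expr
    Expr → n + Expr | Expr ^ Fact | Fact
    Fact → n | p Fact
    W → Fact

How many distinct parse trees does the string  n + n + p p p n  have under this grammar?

4

Parse trees for n + n + p p p n:
  [Op [Expr n + [Expr n + [Expr [Fact p [Fact p [Fact p [Fact n]]]]]]]]
  [Op [Op [Expr [Fact n]]] + [Expr n + [Expr [Fact p [Fact p [Fact p [Fact n]]]]]]]
  [Op [Op [Expr n + [Expr [Fact n]]]] + [Expr [Fact p [Fact p [Fact p [Fact n]]]]]]
  [Op [Op [Op [Expr [Fact n]]] + [Expr [Fact n]]] + [Expr [Fact p [Fact p [Fact p [Fact n]]]]]]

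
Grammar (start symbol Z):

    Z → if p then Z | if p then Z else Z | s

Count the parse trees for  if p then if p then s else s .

Parse trees for if p then if p then s else s:
  [Z if p then [Z if p then [Z s] else [Z s]]]
  [Z if p then [Z if p then [Z s]] else [Z s]]

2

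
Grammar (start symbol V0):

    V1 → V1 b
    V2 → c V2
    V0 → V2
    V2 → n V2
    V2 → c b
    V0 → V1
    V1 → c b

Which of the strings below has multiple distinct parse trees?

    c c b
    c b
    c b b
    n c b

c c b: 1 tree
c b: 2 trees
c b b: 1 tree
n c b: 1 tree

c b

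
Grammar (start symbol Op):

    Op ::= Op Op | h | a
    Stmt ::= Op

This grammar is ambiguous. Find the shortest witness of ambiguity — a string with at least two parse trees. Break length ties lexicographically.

length 1: no string has ≥2 trees
length 2: no string has ≥2 trees
length 3: a a a has 2 parse trees

Two derivations of a a a:
  Op ⇒ Op Op ⇒ Op Op Op ⇒ a Op Op ⇒ a a Op ⇒ a a a
  Op ⇒ Op Op ⇒ a Op ⇒ a Op Op ⇒ a a Op ⇒ a a a

a a a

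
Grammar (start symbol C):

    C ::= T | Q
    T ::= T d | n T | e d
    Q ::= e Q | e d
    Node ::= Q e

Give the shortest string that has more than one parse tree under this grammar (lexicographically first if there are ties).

length 2: e d has 2 parse trees

Two derivations of e d:
  C ⇒ T ⇒ e d
  C ⇒ Q ⇒ e d

e d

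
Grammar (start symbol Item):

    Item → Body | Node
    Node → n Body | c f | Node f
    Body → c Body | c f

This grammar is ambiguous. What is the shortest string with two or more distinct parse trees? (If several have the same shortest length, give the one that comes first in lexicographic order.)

length 2: c f has 2 parse trees

Two derivations of c f:
  Item ⇒ Body ⇒ c f
  Item ⇒ Node ⇒ c f

c f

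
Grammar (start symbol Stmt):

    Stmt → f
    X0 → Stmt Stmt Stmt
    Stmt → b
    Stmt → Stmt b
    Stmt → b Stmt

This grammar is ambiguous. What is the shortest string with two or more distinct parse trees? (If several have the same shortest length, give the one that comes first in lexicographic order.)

length 1: no string has ≥2 trees
length 2: b b has 2 parse trees

Two derivations of b b:
  Stmt ⇒ Stmt b ⇒ b b
  Stmt ⇒ b Stmt ⇒ b b

b b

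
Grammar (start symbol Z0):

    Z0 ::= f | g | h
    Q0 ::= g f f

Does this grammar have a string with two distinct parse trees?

(Q0 is unreachable from Z0, so its rules don't affect L(Z0).) Restricted to the reachable nonterminals, every rule has the form A → t or A → t B, and no two rules for the same A share a first terminal. The grammar encodes a DFA — one run per string.

Unambiguous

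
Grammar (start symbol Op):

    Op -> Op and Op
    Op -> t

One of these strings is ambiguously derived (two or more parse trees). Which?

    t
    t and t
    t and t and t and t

t: 1 tree
t and t: 1 tree
t and t and t and t: 5 trees

t and t and t and t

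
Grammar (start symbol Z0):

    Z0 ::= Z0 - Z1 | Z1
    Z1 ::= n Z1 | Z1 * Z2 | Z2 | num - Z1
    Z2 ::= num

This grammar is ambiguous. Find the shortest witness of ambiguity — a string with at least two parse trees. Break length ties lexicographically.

num - num

length 1: no string has ≥2 trees
length 2: no string has ≥2 trees
length 3: num - num has 2 parse trees

Two derivations of num - num:
  Z0 ⇒ Z0 - Z1 ⇒ Z1 - Z1 ⇒ Z2 - Z1 ⇒ num - Z1 ⇒ num - Z2 ⇒ num - num
  Z0 ⇒ Z1 ⇒ num - Z1 ⇒ num - Z2 ⇒ num - num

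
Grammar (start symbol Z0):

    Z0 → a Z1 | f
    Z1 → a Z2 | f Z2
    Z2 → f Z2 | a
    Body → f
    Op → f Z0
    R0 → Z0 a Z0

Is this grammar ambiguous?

Only Z0, Z1, Z2 are reachable from Z0; ignoring the rest: Each reachable nonterminal has at most one production per leading terminal, and all productions are right-linear; the derivation is determined token-by-token.

Unambiguous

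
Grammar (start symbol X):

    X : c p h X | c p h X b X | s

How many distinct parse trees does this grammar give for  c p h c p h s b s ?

2

Parse trees for c p h c p h s b s:
  [X c p h [X c p h [X s] b [X s]]]
  [X c p h [X c p h [X s]] b [X s]]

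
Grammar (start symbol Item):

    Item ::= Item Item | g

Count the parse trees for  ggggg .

Parse trees for ggggg (showing first 6 of 14):
  [Item [Item g] [Item [Item g] [Item [Item g] [Item [Item g] [Item g]]]]]
  [Item [Item g] [Item [Item g] [Item [Item [Item g] [Item g]] [Item g]]]]
  [Item [Item g] [Item [Item [Item g] [Item g]] [Item [Item g] [Item g]]]]
  [Item [Item g] [Item [Item [Item g] [Item [Item g] [Item g]]] [Item g]]]
  [Item [Item g] [Item [Item [Item [Item g] [Item g]] [Item g]] [Item g]]]
  [Item [Item [Item g] [Item g]] [Item [Item g] [Item [Item g] [Item g]]]]

14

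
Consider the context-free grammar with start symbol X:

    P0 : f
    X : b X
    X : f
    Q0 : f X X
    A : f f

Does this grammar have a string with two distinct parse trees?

Only X is reachable from X; ignoring the rest: The reachable rules are right-linear with at most one rule per (nonterminal, next-terminal) pair. Each input token forces the next rule, so parsing is deterministic.

Unambiguous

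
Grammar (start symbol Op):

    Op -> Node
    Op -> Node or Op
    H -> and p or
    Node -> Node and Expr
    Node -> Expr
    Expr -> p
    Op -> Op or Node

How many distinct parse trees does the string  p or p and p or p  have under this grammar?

4

Parse trees for p or p and p or p:
  [Op [Node [Expr p]] or [Op [Node [Node [Expr p]] and [Expr p]] or [Op [Node [Expr p]]]]]
  [Op [Node [Expr p]] or [Op [Op [Node [Node [Expr p]] and [Expr p]]] or [Node [Expr p]]]]
  [Op [Op [Node [Expr p]] or [Op [Node [Node [Expr p]] and [Expr p]]]] or [Node [Expr p]]]
  [Op [Op [Op [Node [Expr p]]] or [Node [Node [Expr p]] and [Expr p]]] or [Node [Expr p]]]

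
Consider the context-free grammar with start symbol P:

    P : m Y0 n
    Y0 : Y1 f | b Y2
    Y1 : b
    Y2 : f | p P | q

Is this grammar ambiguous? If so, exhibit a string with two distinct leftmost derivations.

Ambiguous

Witness: m b f n

Derivation 1: P ⇒ m Y0 n ⇒ m Y1 f n ⇒ m b f n
Derivation 2: P ⇒ m Y0 n ⇒ m b Y2 n ⇒ m b f n

Two distinct leftmost derivations for the same string.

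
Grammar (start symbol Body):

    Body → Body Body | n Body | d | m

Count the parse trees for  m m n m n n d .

Parse trees for m m n m n n d:
  [Body [Body m] [Body [Body m] [Body [Body n [Body m]] [Body n [Body n [Body d]]]]]]
  [Body [Body m] [Body [Body m] [Body n [Body [Body m] [Body n [Body n [Body d]]]]]]]
  [Body [Body m] [Body [Body [Body m] [Body n [Body m]]] [Body n [Body n [Body d]]]]]
  [Body [Body [Body m] [Body m]] [Body [Body n [Body m]] [Body n [Body n [Body d]]]]]
  [Body [Body [Body m] [Body m]] [Body n [Body [Body m] [Body n [Body n [Body d]]]]]]
  [Body [Body [Body m] [Body [Body m] [Body n [Body m]]]] [Body n [Body n [Body d]]]]
  [Body [Body [Body [Body m] [Body m]] [Body n [Body m]]] [Body n [Body n [Body d]]]]

7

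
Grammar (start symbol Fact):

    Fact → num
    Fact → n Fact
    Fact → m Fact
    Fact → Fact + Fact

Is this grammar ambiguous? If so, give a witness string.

Witness: m num + num

Derivation 1: Fact ⇒ m Fact ⇒ m Fact + Fact ⇒ m num + Fact ⇒ m num + num
Derivation 2: Fact ⇒ Fact + Fact ⇒ m Fact + Fact ⇒ m num + Fact ⇒ m num + num

Two distinct leftmost derivations for the same string.

Ambiguous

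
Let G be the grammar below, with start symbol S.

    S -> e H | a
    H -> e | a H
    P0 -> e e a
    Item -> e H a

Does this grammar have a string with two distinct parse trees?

Unambiguous

(P0, Item are unreachable from S, so their rules don't affect L(S).) The reachable rules are right-linear with at most one rule per (nonterminal, next-terminal) pair. Each input token forces the next rule, so parsing is deterministic.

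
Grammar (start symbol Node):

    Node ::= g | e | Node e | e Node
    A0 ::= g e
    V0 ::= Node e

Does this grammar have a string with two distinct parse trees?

Ambiguous

Witness: e e

Derivation 1: Node ⇒ Node e ⇒ e e
Derivation 2: Node ⇒ e Node ⇒ e e

Two distinct leftmost derivations for the same string.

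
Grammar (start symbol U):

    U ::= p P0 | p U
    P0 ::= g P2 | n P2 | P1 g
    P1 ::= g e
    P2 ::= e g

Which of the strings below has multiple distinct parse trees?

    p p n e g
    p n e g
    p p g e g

p p g e g

p p n e g: 1 tree
p n e g: 1 tree
p p g e g: 2 trees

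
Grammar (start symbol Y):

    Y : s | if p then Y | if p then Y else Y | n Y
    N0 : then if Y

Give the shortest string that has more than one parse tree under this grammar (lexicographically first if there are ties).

length 1: no string has ≥2 trees
length 2: no string has ≥2 trees
length 3: no string has ≥2 trees
length 4: no string has ≥2 trees
length 5: no string has ≥2 trees
length 6: no string has ≥2 trees
length 7: no string has ≥2 trees
length 8: no string has ≥2 trees
length 9: if p then if p then s else s has 2 parse trees

Two derivations of if p then if p then s else s:
  Y ⇒ if p then Y ⇒ if p then if p then Y else Y ⇒ if p then if p then s else Y ⇒ if p then if p then s else s
  Y ⇒ if p then Y else Y ⇒ if p then if p then Y else Y ⇒ if p then if p then s else Y ⇒ if p then if p then s else s

if p then if p then s else s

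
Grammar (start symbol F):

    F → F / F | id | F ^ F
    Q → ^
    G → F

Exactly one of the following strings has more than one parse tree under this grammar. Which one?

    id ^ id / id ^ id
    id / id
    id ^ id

id ^ id / id ^ id

id ^ id / id ^ id: 5 trees
id / id: 1 tree
id ^ id: 1 tree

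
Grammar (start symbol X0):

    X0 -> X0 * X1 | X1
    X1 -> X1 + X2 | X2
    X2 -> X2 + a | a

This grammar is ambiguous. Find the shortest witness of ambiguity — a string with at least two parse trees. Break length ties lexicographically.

a + a

length 1: no string has ≥2 trees
length 3: a + a has 2 parse trees

Two derivations of a + a:
  X0 ⇒ X1 ⇒ X1 + X2 ⇒ X2 + X2 ⇒ a + X2 ⇒ a + a
  X0 ⇒ X1 ⇒ X2 ⇒ X2 + a ⇒ a + a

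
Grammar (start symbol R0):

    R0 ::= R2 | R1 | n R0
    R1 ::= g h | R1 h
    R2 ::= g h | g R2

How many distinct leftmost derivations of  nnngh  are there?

2

Parse trees for nnngh:
  [R0 n [R0 n [R0 n [R0 [R2 g h]]]]]
  [R0 n [R0 n [R0 n [R0 [R1 g h]]]]]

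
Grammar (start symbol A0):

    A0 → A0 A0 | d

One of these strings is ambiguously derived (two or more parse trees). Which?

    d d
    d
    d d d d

d d: 1 tree
d: 1 tree
d d d d: 5 trees

d d d d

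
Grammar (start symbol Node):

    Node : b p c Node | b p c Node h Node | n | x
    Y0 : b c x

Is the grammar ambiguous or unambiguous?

Ambiguous

Witness: b p c b p c n h n

Derivation 1: Node ⇒ b p c Node ⇒ b p c b p c Node h Node ⇒ b p c b p c n h Node ⇒ b p c b p c n h n
Derivation 2: Node ⇒ b p c Node h Node ⇒ b p c b p c Node h Node ⇒ b p c b p c n h Node ⇒ b p c b p c n h n

Two distinct leftmost derivations for the same string.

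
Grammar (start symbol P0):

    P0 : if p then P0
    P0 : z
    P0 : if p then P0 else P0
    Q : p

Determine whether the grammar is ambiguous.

Ambiguous

Witness: if p then if p then z else z

Derivation 1: P0 ⇒ if p then P0 ⇒ if p then if p then P0 else P0 ⇒ if p then if p then z else P0 ⇒ if p then if p then z else z
Derivation 2: P0 ⇒ if p then P0 else P0 ⇒ if p then if p then P0 else P0 ⇒ if p then if p then z else P0 ⇒ if p then if p then z else z

Two distinct leftmost derivations for the same string.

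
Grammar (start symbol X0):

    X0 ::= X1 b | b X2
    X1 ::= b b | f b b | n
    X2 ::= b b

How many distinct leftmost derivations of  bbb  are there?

Parse trees for bbb:
  [X0 [X1 b b] b]
  [X0 b [X2 b b]]

2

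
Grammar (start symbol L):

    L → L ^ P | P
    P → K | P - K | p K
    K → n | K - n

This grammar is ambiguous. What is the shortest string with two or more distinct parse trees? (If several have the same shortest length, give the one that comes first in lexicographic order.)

length 1: no string has ≥2 trees
length 2: no string has ≥2 trees
length 3: n - n has 2 parse trees

Two derivations of n - n:
  L ⇒ P ⇒ K ⇒ K - n ⇒ n - n
  L ⇒ P ⇒ P - K ⇒ K - K ⇒ n - K ⇒ n - n

n - n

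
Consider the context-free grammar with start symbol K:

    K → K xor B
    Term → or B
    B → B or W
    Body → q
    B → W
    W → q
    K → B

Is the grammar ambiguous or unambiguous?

Only K, B, W are reachable from K; ignoring the rest: The grammar is stratified — K handles 'xor' (left-recursive), B handles 'or', W atoms. Each operator has a fixed associativity and precedence level, so every string has one parse.

Unambiguous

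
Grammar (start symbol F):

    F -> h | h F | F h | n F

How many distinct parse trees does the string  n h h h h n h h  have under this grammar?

8

Parse trees for n h h h h n h h:
  [F [F n [F h [F h [F h [F h [F n [F h]]]]]]] h]
  [F n [F h [F h [F h [F h [F [F n [F h]] h]]]]]]
  [F n [F h [F h [F h [F h [F n [F h [F h]]]]]]]]
  [F n [F h [F h [F h [F h [F n [F [F h] h]]]]]]]
  [F n [F h [F h [F h [F [F h [F n [F h]]] h]]]]]
  [F n [F h [F h [F [F h [F h [F n [F h]]]] h]]]]
  [F n [F h [F [F h [F h [F h [F n [F h]]]]] h]]]
  [F n [F [F h [F h [F h [F h [F n [F h]]]]]] h]]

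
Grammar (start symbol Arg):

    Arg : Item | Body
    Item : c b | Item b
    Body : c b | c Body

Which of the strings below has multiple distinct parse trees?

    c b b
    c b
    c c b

c b

c b b: 1 tree
c b: 2 trees
c c b: 1 tree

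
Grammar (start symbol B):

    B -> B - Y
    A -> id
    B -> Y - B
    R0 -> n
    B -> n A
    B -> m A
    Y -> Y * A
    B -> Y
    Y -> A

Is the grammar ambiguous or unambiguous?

Ambiguous

Witness: id - id

Derivation 1: B ⇒ B - Y ⇒ Y - Y ⇒ A - Y ⇒ id - Y ⇒ id - A ⇒ id - id
Derivation 2: B ⇒ Y - B ⇒ A - B ⇒ id - B ⇒ id - Y ⇒ id - A ⇒ id - id

Two distinct leftmost derivations for the same string.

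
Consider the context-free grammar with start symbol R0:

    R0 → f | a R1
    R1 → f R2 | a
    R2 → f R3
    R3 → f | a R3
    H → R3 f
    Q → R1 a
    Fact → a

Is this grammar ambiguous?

Unambiguous

Only R0, R1, R2, R3 are reachable from R0; ignoring the rest: Each reachable nonterminal has at most one production per leading terminal, and all productions are right-linear; the derivation is determined token-by-token.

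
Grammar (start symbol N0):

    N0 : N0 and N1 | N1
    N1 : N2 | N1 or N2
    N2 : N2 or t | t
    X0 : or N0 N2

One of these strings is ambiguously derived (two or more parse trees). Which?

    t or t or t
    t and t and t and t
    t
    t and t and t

t or t or t: 4 trees
t and t and t and t: 1 tree
t: 1 tree
t and t and t: 1 tree

t or t or t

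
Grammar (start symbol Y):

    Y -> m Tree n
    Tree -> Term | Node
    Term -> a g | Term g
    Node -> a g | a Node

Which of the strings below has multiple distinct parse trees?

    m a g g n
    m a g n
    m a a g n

m a g g n: 1 tree
m a g n: 2 trees
m a a g n: 1 tree

m a g n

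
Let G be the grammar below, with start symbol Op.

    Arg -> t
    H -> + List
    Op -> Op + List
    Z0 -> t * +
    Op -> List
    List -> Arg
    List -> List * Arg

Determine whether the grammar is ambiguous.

Only Op, List, Arg are reachable from Op; ignoring the rest: Op → Op + List | List  ;  List → List * Arg | Arg  — a left-associative chain with Arg at the bottom. Each string factors uniquely by precedence.

Unambiguous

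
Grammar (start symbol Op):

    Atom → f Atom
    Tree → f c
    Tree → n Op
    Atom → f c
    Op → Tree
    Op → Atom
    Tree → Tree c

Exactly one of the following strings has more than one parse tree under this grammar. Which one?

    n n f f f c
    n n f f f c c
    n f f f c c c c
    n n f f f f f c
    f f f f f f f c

n n f f f c: 1 tree
n n f f f c c: 2 trees
n f f f c c c c: 1 tree
n n f f f f f c: 1 tree
f f f f f f f c: 1 tree

n n f f f c c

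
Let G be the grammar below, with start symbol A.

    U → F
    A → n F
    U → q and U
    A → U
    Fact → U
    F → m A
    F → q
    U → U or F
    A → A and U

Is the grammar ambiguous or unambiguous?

Witness: q and q

Derivation 1: A ⇒ U ⇒ q and U ⇒ q and F ⇒ q and q
Derivation 2: A ⇒ A and U ⇒ U and U ⇒ F and U ⇒ q and U ⇒ q and F ⇒ q and q

Two distinct leftmost derivations for the same string.

Ambiguous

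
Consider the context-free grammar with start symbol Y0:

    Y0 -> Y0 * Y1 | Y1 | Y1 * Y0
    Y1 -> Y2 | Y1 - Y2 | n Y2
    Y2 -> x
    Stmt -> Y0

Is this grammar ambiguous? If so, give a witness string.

Ambiguous

Witness: x * x

Derivation 1: Y0 ⇒ Y0 * Y1 ⇒ Y1 * Y1 ⇒ Y2 * Y1 ⇒ x * Y1 ⇒ x * Y2 ⇒ x * x
Derivation 2: Y0 ⇒ Y1 * Y0 ⇒ Y2 * Y0 ⇒ x * Y0 ⇒ x * Y1 ⇒ x * Y2 ⇒ x * x

Two distinct leftmost derivations for the same string.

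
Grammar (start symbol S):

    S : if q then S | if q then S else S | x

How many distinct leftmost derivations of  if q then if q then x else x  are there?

2

Parse trees for if q then if q then x else x:
  [S if q then [S if q then [S x] else [S x]]]
  [S if q then [S if q then [S x]] else [S x]]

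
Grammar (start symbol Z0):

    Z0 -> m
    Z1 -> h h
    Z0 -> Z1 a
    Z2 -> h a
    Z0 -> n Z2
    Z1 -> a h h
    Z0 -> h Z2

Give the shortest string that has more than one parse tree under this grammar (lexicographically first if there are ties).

h h a

length 1: no string has ≥2 trees
length 3: h h a has 2 parse trees

Two derivations of h h a:
  Z0 ⇒ Z1 a ⇒ h h a
  Z0 ⇒ h Z2 ⇒ h h a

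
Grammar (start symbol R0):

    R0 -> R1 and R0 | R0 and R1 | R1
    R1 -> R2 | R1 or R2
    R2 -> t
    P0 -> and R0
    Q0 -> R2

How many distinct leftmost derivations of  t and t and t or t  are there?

Parse trees for t and t and t or t:
  [R0 [R1 [R2 t]] and [R0 [R1 [R2 t]] and [R0 [R1 [R1 [R2 t]] or [R2 t]]]]]
  [R0 [R1 [R2 t]] and [R0 [R0 [R1 [R2 t]]] and [R1 [R1 [R2 t]] or [R2 t]]]]
  [R0 [R0 [R1 [R2 t]] and [R0 [R1 [R2 t]]]] and [R1 [R1 [R2 t]] or [R2 t]]]
  [R0 [R0 [R0 [R1 [R2 t]]] and [R1 [R2 t]]] and [R1 [R1 [R2 t]] or [R2 t]]]

4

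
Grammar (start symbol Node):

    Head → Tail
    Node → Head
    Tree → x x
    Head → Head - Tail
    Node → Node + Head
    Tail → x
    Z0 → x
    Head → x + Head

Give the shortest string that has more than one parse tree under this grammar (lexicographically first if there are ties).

length 1: no string has ≥2 trees
length 3: x + x has 2 parse trees

Two derivations of x + x:
  Node ⇒ Head ⇒ x + Head ⇒ x + Tail ⇒ x + x
  Node ⇒ Node + Head ⇒ Head + Head ⇒ Tail + Head ⇒ x + Head ⇒ x + Tail ⇒ x + x

x + x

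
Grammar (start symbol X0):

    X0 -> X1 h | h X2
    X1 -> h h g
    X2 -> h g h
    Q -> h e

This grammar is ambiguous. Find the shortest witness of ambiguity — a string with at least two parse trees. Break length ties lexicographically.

length 4: h h g h has 2 parse trees

Two derivations of h h g h:
  X0 ⇒ X1 h ⇒ h h g h
  X0 ⇒ h X2 ⇒ h h g h

h h g h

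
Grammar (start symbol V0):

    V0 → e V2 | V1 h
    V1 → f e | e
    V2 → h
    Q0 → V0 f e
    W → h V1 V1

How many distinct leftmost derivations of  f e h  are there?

1

Parse trees for f e h:
  [V0 [V1 f e] h]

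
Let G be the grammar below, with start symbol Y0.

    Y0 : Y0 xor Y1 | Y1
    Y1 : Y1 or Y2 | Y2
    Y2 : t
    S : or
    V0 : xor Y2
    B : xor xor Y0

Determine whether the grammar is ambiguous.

Only Y0, Y1, Y2 are reachable from Y0; ignoring the rest: Y0 → Y0 xor Y1 | Y1  ;  Y1 → Y1 or Y2 | Y2  — a left-associative chain with Y2 at the bottom. Each string factors uniquely by precedence.

Unambiguous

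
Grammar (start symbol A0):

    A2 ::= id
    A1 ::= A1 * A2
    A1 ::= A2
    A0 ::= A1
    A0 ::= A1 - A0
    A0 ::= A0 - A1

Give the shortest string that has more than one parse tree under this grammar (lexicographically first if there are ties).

id - id

length 1: no string has ≥2 trees
length 3: id - id has 2 parse trees

Two derivations of id - id:
  A0 ⇒ A1 - A0 ⇒ A2 - A0 ⇒ id - A0 ⇒ id - A1 ⇒ id - A2 ⇒ id - id
  A0 ⇒ A0 - A1 ⇒ A1 - A1 ⇒ A2 - A1 ⇒ id - A1 ⇒ id - A2 ⇒ id - id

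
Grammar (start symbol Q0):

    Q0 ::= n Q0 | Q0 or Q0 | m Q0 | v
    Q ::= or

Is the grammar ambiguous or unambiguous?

Ambiguous

Witness: m v or v

Derivation 1: Q0 ⇒ Q0 or Q0 ⇒ m Q0 or Q0 ⇒ m v or Q0 ⇒ m v or v
Derivation 2: Q0 ⇒ m Q0 ⇒ m Q0 or Q0 ⇒ m v or Q0 ⇒ m v or v

Two distinct leftmost derivations for the same string.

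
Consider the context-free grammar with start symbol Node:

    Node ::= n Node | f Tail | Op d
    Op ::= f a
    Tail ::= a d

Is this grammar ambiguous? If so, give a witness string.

Ambiguous

Witness: f a d

Derivation 1: Node ⇒ f Tail ⇒ f a d
Derivation 2: Node ⇒ Op d ⇒ f a d

Two distinct leftmost derivations for the same string.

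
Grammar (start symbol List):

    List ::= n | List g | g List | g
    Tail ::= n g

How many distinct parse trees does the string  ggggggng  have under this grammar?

7

Parse trees for ggggggng:
  [List [List g [List g [List g [List g [List g [List g [List n]]]]]]] g]
  [List g [List [List g [List g [List g [List g [List g [List n]]]]]] g]]
  [List g [List g [List [List g [List g [List g [List g [List n]]]]] g]]]
  [List g [List g [List g [List [List g [List g [List g [List n]]]] g]]]]
  [List g [List g [List g [List g [List [List g [List g [List n]]] g]]]]]
  [List g [List g [List g [List g [List g [List [List g [List n]] g]]]]]]
  [List g [List g [List g [List g [List g [List g [List [List n] g]]]]]]]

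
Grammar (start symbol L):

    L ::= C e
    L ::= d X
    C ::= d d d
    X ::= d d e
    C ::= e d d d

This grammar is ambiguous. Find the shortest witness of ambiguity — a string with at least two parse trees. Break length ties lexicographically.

d d d e

length 4: d d d e has 2 parse trees

Two derivations of d d d e:
  L ⇒ C e ⇒ d d d e
  L ⇒ d X ⇒ d d d e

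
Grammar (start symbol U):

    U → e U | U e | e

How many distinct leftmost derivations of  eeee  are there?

8

Parse trees for eeee:
  [U e [U e [U e [U e]]]]
  [U e [U e [U [U e] e]]]
  [U e [U [U e [U e]] e]]
  [U e [U [U [U e] e] e]]
  [U [U e [U e [U e]]] e]
  [U [U e [U [U e] e]] e]
  [U [U [U e [U e]] e] e]
  [U [U [U [U e] e] e] e]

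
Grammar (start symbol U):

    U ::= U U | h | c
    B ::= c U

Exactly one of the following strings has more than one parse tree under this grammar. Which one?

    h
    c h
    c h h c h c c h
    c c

c h h c h c c h

h: 1 tree
c h: 1 tree
c h h c h c c h: 429 trees
c c: 1 tree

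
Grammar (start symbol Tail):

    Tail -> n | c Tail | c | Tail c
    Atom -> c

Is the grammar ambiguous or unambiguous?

Witness: c c

Derivation 1: Tail ⇒ c Tail ⇒ c c
Derivation 2: Tail ⇒ Tail c ⇒ c c

Two distinct leftmost derivations for the same string.

Ambiguous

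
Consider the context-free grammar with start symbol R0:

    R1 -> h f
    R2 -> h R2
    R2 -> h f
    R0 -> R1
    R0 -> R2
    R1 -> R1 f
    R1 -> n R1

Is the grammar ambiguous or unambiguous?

Ambiguous

Witness: h f

Derivation 1: R0 ⇒ R1 ⇒ h f
Derivation 2: R0 ⇒ R2 ⇒ h f

Two distinct leftmost derivations for the same string.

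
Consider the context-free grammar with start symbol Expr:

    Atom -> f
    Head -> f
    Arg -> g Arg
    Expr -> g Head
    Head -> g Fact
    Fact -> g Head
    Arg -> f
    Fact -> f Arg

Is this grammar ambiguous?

Only Expr, Head, Fact, Arg are reachable from Expr; ignoring the rest: Restricted to the reachable nonterminals, every rule has the form A → t or A → t B, and no two rules for the same A share a first terminal. The grammar encodes a DFA — one run per string.

Unambiguous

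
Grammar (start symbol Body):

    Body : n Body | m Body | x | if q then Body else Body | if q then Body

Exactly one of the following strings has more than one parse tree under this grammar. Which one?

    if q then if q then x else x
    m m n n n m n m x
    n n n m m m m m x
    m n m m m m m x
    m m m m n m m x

if q then if q then x else x: 2 trees
m m n n n m n m x: 1 tree
n n n m m m m m x: 1 tree
m n m m m m m x: 1 tree
m m m m n m m x: 1 tree

if q then if q then x else x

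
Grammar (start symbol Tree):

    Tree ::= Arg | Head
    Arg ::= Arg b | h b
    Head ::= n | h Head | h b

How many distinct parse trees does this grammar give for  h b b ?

1

Parse trees for h b b:
  [Tree [Arg [Arg h b] b]]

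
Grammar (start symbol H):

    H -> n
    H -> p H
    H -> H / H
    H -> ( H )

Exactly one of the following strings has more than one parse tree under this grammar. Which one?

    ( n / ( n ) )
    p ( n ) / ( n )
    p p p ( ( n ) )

( n / ( n ) ): 1 tree
p ( n ) / ( n ): 2 trees
p p p ( ( n ) ): 1 tree

p ( n ) / ( n )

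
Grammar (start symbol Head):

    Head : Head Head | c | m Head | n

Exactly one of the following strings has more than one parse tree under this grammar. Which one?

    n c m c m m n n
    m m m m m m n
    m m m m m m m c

n c m c m m n n: 37 trees
m m m m m m n: 1 tree
m m m m m m m c: 1 tree

n c m c m m n n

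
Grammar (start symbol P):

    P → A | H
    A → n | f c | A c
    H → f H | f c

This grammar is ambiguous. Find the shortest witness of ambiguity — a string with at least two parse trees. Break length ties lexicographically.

f c

length 1: no string has ≥2 trees
length 2: f c has 2 parse trees

Two derivations of f c:
  P ⇒ A ⇒ f c
  P ⇒ H ⇒ f c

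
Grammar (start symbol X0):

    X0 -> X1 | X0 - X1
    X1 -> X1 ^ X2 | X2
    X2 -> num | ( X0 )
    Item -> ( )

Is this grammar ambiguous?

Only X0, X1, X2 are reachable from X0; ignoring the rest: This is a standard precedence ladder (X0 over X1 over X2), with each level left-recursive on its own operator ('-' at X0, '^' at X1). That structure is LR(1), hence unambiguous.

Unambiguous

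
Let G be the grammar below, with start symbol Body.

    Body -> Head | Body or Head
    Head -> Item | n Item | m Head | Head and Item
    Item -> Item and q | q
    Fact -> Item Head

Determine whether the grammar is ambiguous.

Ambiguous

Witness: q and q

Derivation 1: Body ⇒ Head ⇒ Item ⇒ Item and q ⇒ q and q
Derivation 2: Body ⇒ Head ⇒ Head and Item ⇒ Item and Item ⇒ q and Item ⇒ q and q

Two distinct leftmost derivations for the same string.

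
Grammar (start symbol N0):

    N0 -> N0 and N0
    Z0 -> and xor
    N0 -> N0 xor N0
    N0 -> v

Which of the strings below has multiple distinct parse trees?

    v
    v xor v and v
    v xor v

v xor v and v

v: 1 tree
v xor v and v: 2 trees
v xor v: 1 tree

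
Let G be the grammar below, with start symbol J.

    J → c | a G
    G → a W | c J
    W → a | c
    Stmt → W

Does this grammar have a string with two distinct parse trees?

Unambiguous

(Stmt is unreachable from J, so its rules don't affect L(J).) Restricted to the reachable nonterminals, every rule has the form A → t or A → t B, and no two rules for the same A share a first terminal. The grammar encodes a DFA — one run per string.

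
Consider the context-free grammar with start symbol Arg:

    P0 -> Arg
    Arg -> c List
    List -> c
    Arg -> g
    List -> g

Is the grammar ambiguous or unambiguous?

(P0 is unreachable from Arg, so its rules don't affect L(Arg).) Each reachable nonterminal has at most one production per leading terminal, and all productions are right-linear; the derivation is determined token-by-token.

Unambiguous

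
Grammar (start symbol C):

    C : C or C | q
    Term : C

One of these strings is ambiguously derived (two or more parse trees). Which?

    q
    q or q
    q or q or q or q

q: 1 tree
q or q: 1 tree
q or q or q or q: 5 trees

q or q or q or q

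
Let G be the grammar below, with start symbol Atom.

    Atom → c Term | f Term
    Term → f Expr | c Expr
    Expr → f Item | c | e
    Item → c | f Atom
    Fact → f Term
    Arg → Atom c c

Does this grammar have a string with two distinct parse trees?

Unambiguous

(Fact, Arg are unreachable from Atom, so their rules don't affect L(Atom).) The reachable rules are right-linear with at most one rule per (nonterminal, next-terminal) pair. Each input token forces the next rule, so parsing is deterministic.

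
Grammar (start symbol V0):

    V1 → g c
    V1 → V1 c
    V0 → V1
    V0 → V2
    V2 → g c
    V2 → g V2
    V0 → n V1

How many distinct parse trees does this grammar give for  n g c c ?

Parse trees for n g c c:
  [V0 n [V1 [V1 g c] c]]

1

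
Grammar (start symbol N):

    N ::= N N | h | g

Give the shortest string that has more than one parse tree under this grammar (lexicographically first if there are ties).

g g g

length 1: no string has ≥2 trees
length 2: no string has ≥2 trees
length 3: g g g has 2 parse trees

Two derivations of g g g:
  N ⇒ N N ⇒ N N N ⇒ g N N ⇒ g g N ⇒ g g g
  N ⇒ N N ⇒ g N ⇒ g N N ⇒ g g N ⇒ g g g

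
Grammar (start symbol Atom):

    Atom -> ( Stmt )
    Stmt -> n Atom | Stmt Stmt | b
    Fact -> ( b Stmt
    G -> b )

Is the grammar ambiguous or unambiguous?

Witness: ( b b b )

Derivation 1: Atom ⇒ ( Stmt ) ⇒ ( Stmt Stmt ) ⇒ ( Stmt Stmt Stmt ) ⇒ ( b Stmt Stmt ) ⇒ ( b b Stmt ) ⇒ ( b b b )
Derivation 2: Atom ⇒ ( Stmt ) ⇒ ( Stmt Stmt ) ⇒ ( b Stmt ) ⇒ ( b Stmt Stmt ) ⇒ ( b b Stmt ) ⇒ ( b b b )

Two distinct leftmost derivations for the same string.

Ambiguous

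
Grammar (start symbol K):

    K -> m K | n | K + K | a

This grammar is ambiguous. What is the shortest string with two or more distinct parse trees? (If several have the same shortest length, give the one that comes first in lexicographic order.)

m a + a

length 1: no string has ≥2 trees
length 2: no string has ≥2 trees
length 3: no string has ≥2 trees
length 4: m a + a has 2 parse trees

Two derivations of m a + a:
  K ⇒ m K ⇒ m K + K ⇒ m a + K ⇒ m a + a
  K ⇒ K + K ⇒ m K + K ⇒ m a + K ⇒ m a + a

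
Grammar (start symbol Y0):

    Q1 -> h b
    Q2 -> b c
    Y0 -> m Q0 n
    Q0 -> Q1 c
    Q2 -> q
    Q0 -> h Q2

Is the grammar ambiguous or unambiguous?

Ambiguous

Witness: m h b c n

Derivation 1: Y0 ⇒ m Q0 n ⇒ m Q1 c n ⇒ m h b c n
Derivation 2: Y0 ⇒ m Q0 n ⇒ m h Q2 n ⇒ m h b c n

Two distinct leftmost derivations for the same string.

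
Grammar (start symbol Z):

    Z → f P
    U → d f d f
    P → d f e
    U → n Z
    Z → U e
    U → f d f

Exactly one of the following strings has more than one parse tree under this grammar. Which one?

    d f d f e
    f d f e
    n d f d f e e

d f d f e: 1 tree
f d f e: 2 trees
n d f d f e e: 1 tree

f d f e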